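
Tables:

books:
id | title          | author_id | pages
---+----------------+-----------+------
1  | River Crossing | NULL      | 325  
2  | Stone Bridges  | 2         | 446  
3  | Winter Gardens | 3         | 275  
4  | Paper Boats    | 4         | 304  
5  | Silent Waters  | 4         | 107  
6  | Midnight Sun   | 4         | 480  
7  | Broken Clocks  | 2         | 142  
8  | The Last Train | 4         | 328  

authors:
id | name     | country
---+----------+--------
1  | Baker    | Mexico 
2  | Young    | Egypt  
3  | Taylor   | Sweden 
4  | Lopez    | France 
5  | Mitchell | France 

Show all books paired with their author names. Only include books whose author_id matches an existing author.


INNER JOIN keeps only books rows whose author_id matches an id in authors. Walk through each book:
  - book 1 (River Crossing): author_id=NULL, no match -> dropped
  - book 2 (Stone Bridges): author_id=2 -> matches Young
  - book 3 (Winter Gardens): author_id=3 -> matches Taylor
  - book 4 (Paper Boats): author_id=4 -> matches Lopez
  - book 5 (Silent Waters): author_id=4 -> matches Lopez
  - book 6 (Midnight Sun): author_id=4 -> matches Lopez
  - book 7 (Broken Clocks): author_id=2 -> matches Young
  - book 8 (The Last Train): author_id=4 -> matches Lopez
So 1 of 8 rows is dropped.

SQL:
SELECT a.title, b.name AS author
FROM books a
INNER JOIN authors b ON a.author_id = b.id

Result:
title          | author
---------------+-------
Stone Bridges  | Young 
Winter Gardens | Taylor
Paper Boats    | Lopez 
Silent Waters  | Lopez 
Midnight Sun   | Lopez 
Broken Clocks  | Young 
The Last Train | Lopez 


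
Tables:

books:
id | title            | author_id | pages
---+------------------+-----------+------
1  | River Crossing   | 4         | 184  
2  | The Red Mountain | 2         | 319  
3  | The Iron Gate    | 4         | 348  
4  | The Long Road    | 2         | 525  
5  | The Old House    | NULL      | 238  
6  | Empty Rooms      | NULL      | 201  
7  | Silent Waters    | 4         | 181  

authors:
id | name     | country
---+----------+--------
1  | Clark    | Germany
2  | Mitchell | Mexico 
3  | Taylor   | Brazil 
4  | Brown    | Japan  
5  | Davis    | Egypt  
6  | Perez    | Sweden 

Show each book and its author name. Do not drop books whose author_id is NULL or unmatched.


LEFT JOIN keeps every row from books (the left table); where author_id has no match in authors, the author columns become NULL. Walk through each book:
  - book 1 (River Crossing): author_id=4 -> matches Brown
  - book 2 (The Red Mountain): author_id=2 -> matches Mitchell
  - book 3 (The Iron Gate): author_id=4 -> matches Brown
  - book 4 (The Long Road): author_id=2 -> matches Mitchell
  - book 5 (The Old House): author_id=NULL, no match -> kept with NULL
  - book 6 (Empty Rooms): author_id=NULL, no match -> kept with NULL
  - book 7 (Silent Waters): author_id=4 -> matches Brown
All 7 rows appear; 2 have NULL author.

SQL:
SELECT a.title, b.name AS author
FROM books a
LEFT JOIN authors b ON a.author_id = b.id

Result:
title            | author  
-----------------+---------
River Crossing   | Brown   
The Red Mountain | Mitchell
The Iron Gate    | Brown   
The Long Road    | Mitchell
The Old House    | NULL    
Empty Rooms      | NULL    
Silent Waters    | Brown   


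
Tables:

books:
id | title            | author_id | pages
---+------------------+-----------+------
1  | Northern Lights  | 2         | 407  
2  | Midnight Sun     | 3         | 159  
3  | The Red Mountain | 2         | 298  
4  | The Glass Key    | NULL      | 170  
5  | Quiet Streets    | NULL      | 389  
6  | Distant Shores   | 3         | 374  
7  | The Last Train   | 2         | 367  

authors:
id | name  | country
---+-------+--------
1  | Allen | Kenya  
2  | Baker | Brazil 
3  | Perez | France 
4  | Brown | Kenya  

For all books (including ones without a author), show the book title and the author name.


LEFT JOIN keeps every row from books (the left table); where author_id has no match in authors, the author columns become NULL. Walk through each book:
  - book 1 (Northern Lights): author_id=2 -> matches Baker
  - book 2 (Midnight Sun): author_id=3 -> matches Perez
  - book 3 (The Red Mountain): author_id=2 -> matches Baker
  - book 4 (The Glass Key): author_id=NULL, no match -> kept with NULL
  - book 5 (Quiet Streets): author_id=NULL, no match -> kept with NULL
  - book 6 (Distant Shores): author_id=3 -> matches Perez
  - book 7 (The Last Train): author_id=2 -> matches Baker
All 7 rows appear; 2 have NULL author.

SQL:
SELECT a.title, b.name AS author
FROM books a
LEFT JOIN authors b ON a.author_id = b.id

Result:
title            | author
-----------------+-------
Northern Lights  | Baker 
Midnight Sun     | Perez 
The Red Mountain | Baker 
The Glass Key    | NULL  
Quiet Streets    | NULL  
Distant Shores   | Perez 
The Last Train   | Baker 


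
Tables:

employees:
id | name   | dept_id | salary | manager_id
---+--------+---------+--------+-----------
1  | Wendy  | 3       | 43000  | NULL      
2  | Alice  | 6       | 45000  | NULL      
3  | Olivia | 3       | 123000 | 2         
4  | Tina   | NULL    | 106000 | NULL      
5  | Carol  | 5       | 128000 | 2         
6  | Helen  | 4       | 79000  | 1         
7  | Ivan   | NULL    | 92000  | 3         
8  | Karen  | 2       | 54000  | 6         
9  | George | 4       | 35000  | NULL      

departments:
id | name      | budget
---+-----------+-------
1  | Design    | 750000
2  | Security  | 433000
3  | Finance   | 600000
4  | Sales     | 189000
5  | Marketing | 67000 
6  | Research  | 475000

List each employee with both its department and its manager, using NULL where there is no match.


Two LEFT JOINs from the same base table employees: one to departments via dept_id, one to employees itself via manager_id. Both are LEFT so every employee is preserved.
Match against departments:
  - employee 1 (Wendy): dept_id=3 -> matches Finance
  - employee 2 (Alice): dept_id=6 -> matches Research
  - employee 3 (Olivia): dept_id=3 -> matches Finance
  - employee 4 (Tina): dept_id=NULL, no match -> kept with NULL
  - employee 5 (Carol): dept_id=5 -> matches Marketing
  - employee 6 (Helen): dept_id=4 -> matches Sales
  - employee 7 (Ivan): dept_id=NULL, no match -> kept with NULL
  - employee 8 (Karen): dept_id=2 -> matches Security
  - employee 9 (George): dept_id=4 -> matches Sales
Match against employees (self):
  - employee 1 (Wendy): manager_id=NULL -> NULL
  - employee 2 (Alice): manager_id=NULL -> NULL
  - employee 3 (Olivia): manager_id=2 -> Alice
  - employee 4 (Tina): manager_id=NULL -> NULL
  - employee 5 (Carol): manager_id=2 -> Alice
  - employee 6 (Helen): manager_id=1 -> Wendy
  - employee 7 (Ivan): manager_id=3 -> Olivia
  - employee 8 (Karen): manager_id=6 -> Helen
  - employee 9 (George): manager_id=NULL -> NULL

SQL:
SELECT a.name, b.name AS department, c.name AS manager
FROM employees a
LEFT JOIN departments b ON a.dept_id = b.id
LEFT JOIN employees c ON a.manager_id = c.id

Result:
name   | department | manager
-------+------------+--------
Wendy  | Finance    | NULL   
Alice  | Research   | NULL   
Olivia | Finance    | Alice  
Tina   | NULL       | NULL   
Carol  | Marketing  | Alice  
Helen  | Sales      | Wendy  
Ivan   | NULL       | Olivia 
Karen  | Security   | Helen  
George | Sales      | NULL   


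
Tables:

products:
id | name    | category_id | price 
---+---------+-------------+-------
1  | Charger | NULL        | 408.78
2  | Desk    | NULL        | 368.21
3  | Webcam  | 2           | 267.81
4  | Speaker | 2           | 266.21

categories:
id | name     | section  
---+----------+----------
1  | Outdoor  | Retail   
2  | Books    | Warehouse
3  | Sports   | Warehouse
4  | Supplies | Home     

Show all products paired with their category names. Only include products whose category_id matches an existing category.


INNER JOIN keeps only products rows whose category_id matches an id in categories. Walk through each product:
  - product 1 (Charger): category_id=NULL, no match -> dropped
  - product 2 (Desk): category_id=NULL, no match -> dropped
  - product 3 (Webcam): category_id=2 -> matches Books
  - product 4 (Speaker): category_id=2 -> matches Books
So 2 of 4 rows are dropped.

SQL:
SELECT a.name, b.name AS category
FROM products a
INNER JOIN categories b ON a.category_id = b.id

Result:
name    | category
--------+---------
Webcam  | Books   
Speaker | Books   


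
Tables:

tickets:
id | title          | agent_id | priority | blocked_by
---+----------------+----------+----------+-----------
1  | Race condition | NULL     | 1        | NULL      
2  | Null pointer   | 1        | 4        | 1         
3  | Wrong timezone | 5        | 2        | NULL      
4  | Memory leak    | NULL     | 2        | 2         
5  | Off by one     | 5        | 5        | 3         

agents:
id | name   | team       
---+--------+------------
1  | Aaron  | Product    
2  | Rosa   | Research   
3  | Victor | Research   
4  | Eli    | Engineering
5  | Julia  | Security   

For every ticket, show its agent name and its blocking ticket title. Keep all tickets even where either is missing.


Two LEFT JOINs from the same base table tickets: one to agents via agent_id, one to tickets itself via blocked_by. Both are LEFT so every ticket is preserved.
Match against agents:
  - ticket 1 (Race condition): agent_id=NULL, no match -> kept with NULL
  - ticket 2 (Null pointer): agent_id=1 -> matches Aaron
  - ticket 3 (Wrong timezone): agent_id=5 -> matches Julia
  - ticket 4 (Memory leak): agent_id=NULL, no match -> kept with NULL
  - ticket 5 (Off by one): agent_id=5 -> matches Julia
Match against tickets (self):
  - ticket 1 (Race condition): blocked_by=NULL -> NULL
  - ticket 2 (Null pointer): blocked_by=1 -> Race condition
  - ticket 3 (Wrong timezone): blocked_by=NULL -> NULL
  - ticket 4 (Memory leak): blocked_by=2 -> Null pointer
  - ticket 5 (Off by one): blocked_by=3 -> Wrong timezone

SQL:
SELECT a.title, b.name AS agent, c.title AS blocked_by
FROM tickets a
LEFT JOIN agents b ON a.agent_id = b.id
LEFT JOIN tickets c ON a.blocked_by = c.id

Result:
title          | agent | blocked_by    
---------------+-------+---------------
Race condition | NULL  | NULL          
Null pointer   | Aaron | Race condition
Wrong timezone | Julia | NULL          
Memory leak    | NULL  | Null pointer  
Off by one     | Julia | Wrong timezone


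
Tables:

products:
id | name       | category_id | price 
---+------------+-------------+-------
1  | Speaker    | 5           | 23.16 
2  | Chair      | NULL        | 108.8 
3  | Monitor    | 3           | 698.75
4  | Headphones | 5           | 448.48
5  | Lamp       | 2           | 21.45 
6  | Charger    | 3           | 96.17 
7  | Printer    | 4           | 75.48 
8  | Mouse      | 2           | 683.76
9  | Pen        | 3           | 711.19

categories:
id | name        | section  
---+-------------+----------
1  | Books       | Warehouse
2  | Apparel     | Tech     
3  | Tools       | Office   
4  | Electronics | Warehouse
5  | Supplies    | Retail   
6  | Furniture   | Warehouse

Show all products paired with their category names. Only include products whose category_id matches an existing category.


INNER JOIN keeps only products rows whose category_id matches an id in categories. Walk through each product:
  - product 1 (Speaker): category_id=5 -> matches Supplies
  - product 2 (Chair): category_id=NULL, no match -> dropped
  - product 3 (Monitor): category_id=3 -> matches Tools
  - product 4 (Headphones): category_id=5 -> matches Supplies
  - product 5 (Lamp): category_id=2 -> matches Apparel
  - product 6 (Charger): category_id=3 -> matches Tools
  - product 7 (Printer): category_id=4 -> matches Electronics
  - product 8 (Mouse): category_id=2 -> matches Apparel
  - product 9 (Pen): category_id=3 -> matches Tools
So 1 of 9 rows is dropped.

SQL:
SELECT a.name, b.name AS category
FROM products a
INNER JOIN categories b ON a.category_id = b.id

Result:
name       | category   
-----------+------------
Speaker    | Supplies   
Monitor    | Tools      
Headphones | Supplies   
Lamp       | Apparel    
Charger    | Tools      
Printer    | Electronics
Mouse      | Apparel    
Pen        | Tools      


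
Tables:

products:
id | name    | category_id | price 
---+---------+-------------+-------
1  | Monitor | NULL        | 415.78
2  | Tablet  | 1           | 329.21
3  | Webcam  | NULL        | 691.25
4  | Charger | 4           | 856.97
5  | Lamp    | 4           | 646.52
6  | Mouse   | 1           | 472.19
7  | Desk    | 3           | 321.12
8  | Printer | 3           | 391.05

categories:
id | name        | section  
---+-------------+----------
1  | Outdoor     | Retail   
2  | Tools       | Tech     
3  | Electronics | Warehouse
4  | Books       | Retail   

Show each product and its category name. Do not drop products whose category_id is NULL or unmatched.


LEFT JOIN keeps every row from products (the left table); where category_id has no match in categories, the category columns become NULL. Walk through each product:
  - product 1 (Monitor): category_id=NULL, no match -> kept with NULL
  - product 2 (Tablet): category_id=1 -> matches Outdoor
  - product 3 (Webcam): category_id=NULL, no match -> kept with NULL
  - product 4 (Charger): category_id=4 -> matches Books
  - product 5 (Lamp): category_id=4 -> matches Books
  - product 6 (Mouse): category_id=1 -> matches Outdoor
  - product 7 (Desk): category_id=3 -> matches Electronics
  - product 8 (Printer): category_id=3 -> matches Electronics
All 8 rows appear; 2 have NULL category.

SQL:
SELECT a.name, b.name AS category
FROM products a
LEFT JOIN categories b ON a.category_id = b.id

Result:
name    | category   
--------+------------
Monitor | NULL       
Tablet  | Outdoor    
Webcam  | NULL       
Charger | Books      
Lamp    | Books      
Mouse   | Outdoor    
Desk    | Electronics
Printer | Electronics


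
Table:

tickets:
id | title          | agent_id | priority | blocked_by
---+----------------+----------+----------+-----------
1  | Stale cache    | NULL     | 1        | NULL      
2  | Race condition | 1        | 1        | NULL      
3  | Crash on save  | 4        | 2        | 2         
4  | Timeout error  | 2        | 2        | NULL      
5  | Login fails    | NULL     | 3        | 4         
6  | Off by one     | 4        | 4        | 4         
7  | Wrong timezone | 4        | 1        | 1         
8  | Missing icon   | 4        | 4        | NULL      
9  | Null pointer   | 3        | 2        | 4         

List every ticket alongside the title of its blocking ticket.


This is a self-join: tickets is joined to a second copy of itself, matching each row's blocked_by to another row's id. Use LEFT JOIN so rows with blocked_by=NULL are kept.
  - ticket 1 (Stale cache): blocked_by=NULL -> NULL
  - ticket 2 (Race condition): blocked_by=NULL -> NULL
  - ticket 3 (Crash on save): blocked_by=2 -> Race condition
  - ticket 4 (Timeout error): blocked_by=NULL -> NULL
  - ticket 5 (Login fails): blocked_by=4 -> Timeout error
  - ticket 6 (Off by one): blocked_by=4 -> Timeout error
  - ticket 7 (Wrong timezone): blocked_by=1 -> Stale cache
  - ticket 8 (Missing icon): blocked_by=NULL -> NULL
  - ticket 9 (Null pointer): blocked_by=4 -> Timeout error

SQL:
SELECT a.title AS item, b.title AS blocked_by
FROM tickets a
LEFT JOIN tickets b ON a.blocked_by = b.id

Result:
item           | blocked_by    
---------------+---------------
Stale cache    | NULL          
Race condition | NULL          
Crash on save  | Race condition
Timeout error  | NULL          
Login fails    | Timeout error 
Off by one     | Timeout error 
Wrong timezone | Stale cache   
Missing icon   | NULL          
Null pointer   | Timeout error 


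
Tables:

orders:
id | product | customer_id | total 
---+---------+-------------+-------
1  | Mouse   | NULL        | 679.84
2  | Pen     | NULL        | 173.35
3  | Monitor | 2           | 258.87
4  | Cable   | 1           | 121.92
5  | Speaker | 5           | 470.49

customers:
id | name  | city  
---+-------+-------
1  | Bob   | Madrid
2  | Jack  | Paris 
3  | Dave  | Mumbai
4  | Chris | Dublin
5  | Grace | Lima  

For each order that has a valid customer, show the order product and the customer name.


INNER JOIN keeps only orders rows whose customer_id matches an id in customers. Walk through each order:
  - order 1 (Mouse): customer_id=NULL, no match -> dropped
  - order 2 (Pen): customer_id=NULL, no match -> dropped
  - order 3 (Monitor): customer_id=2 -> matches Jack
  - order 4 (Cable): customer_id=1 -> matches Bob
  - order 5 (Speaker): customer_id=5 -> matches Grace
So 2 of 5 rows are dropped.

SQL:
SELECT a.product, b.name AS customer
FROM orders a
INNER JOIN customers b ON a.customer_id = b.id

Result:
product | customer
--------+---------
Monitor | Jack    
Cable   | Bob     
Speaker | Grace   


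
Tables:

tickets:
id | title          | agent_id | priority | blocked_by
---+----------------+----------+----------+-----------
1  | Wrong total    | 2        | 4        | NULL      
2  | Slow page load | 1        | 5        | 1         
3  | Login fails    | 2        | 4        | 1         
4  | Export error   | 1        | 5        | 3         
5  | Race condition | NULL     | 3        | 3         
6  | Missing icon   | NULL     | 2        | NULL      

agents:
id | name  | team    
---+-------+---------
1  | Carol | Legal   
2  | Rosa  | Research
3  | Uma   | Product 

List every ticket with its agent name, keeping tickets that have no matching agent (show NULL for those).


LEFT JOIN keeps every row from tickets (the left table); where agent_id has no match in agents, the agent columns become NULL. Walk through each ticket:
  - ticket 1 (Wrong total): agent_id=2 -> matches Rosa
  - ticket 2 (Slow page load): agent_id=1 -> matches Carol
  - ticket 3 (Login fails): agent_id=2 -> matches Rosa
  - ticket 4 (Export error): agent_id=1 -> matches Carol
  - ticket 5 (Race condition): agent_id=NULL, no match -> kept with NULL
  - ticket 6 (Missing icon): agent_id=NULL, no match -> kept with NULL
All 6 rows appear; 2 have NULL agent.

SQL:
SELECT a.title, b.name AS agent
FROM tickets a
LEFT JOIN agents b ON a.agent_id = b.id

Result:
title          | agent
---------------+------
Wrong total    | Rosa 
Slow page load | Carol
Login fails    | Rosa 
Export error   | Carol
Race condition | NULL 
Missing icon   | NULL 


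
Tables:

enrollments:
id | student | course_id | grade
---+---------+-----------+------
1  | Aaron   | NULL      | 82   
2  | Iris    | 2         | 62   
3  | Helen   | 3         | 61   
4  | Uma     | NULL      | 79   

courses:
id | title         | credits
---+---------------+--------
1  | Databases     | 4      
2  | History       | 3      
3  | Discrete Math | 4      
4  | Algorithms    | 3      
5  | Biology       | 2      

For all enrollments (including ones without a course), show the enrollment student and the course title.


LEFT JOIN keeps every row from enrollments (the left table); where course_id has no match in courses, the course columns become NULL. Walk through each enrollment:
  - enrollment 1 (Aaron): course_id=NULL, no match -> kept with NULL
  - enrollment 2 (Iris): course_id=2 -> matches History
  - enrollment 3 (Helen): course_id=3 -> matches Discrete Math
  - enrollment 4 (Uma): course_id=NULL, no match -> kept with NULL
All 4 rows appear; 2 have NULL course.

SQL:
SELECT a.student, b.title AS course
FROM enrollments a
LEFT JOIN courses b ON a.course_id = b.id

Result:
student | course       
--------+--------------
Aaron   | NULL         
Iris    | History      
Helen   | Discrete Math
Uma     | NULL         


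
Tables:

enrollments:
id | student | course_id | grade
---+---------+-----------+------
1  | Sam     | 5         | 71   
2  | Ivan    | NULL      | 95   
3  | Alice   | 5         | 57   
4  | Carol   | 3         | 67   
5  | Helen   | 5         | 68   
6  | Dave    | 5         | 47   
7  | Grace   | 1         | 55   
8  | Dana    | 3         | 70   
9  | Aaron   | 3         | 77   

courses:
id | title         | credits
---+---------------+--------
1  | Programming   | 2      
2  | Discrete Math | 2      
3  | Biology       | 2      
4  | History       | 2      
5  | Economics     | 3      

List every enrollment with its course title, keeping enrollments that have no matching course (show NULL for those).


LEFT JOIN keeps every row from enrollments (the left table); where course_id has no match in courses, the course columns become NULL. Walk through each enrollment:
  - enrollment 1 (Sam): course_id=5 -> matches Economics
  - enrollment 2 (Ivan): course_id=NULL, no match -> kept with NULL
  - enrollment 3 (Alice): course_id=5 -> matches Economics
  - enrollment 4 (Carol): course_id=3 -> matches Biology
  - enrollment 5 (Helen): course_id=5 -> matches Economics
  - enrollment 6 (Dave): course_id=5 -> matches Economics
  - enrollment 7 (Grace): course_id=1 -> matches Programming
  - enrollment 8 (Dana): course_id=3 -> matches Biology
  - enrollment 9 (Aaron): course_id=3 -> matches Biology
All 9 rows appear; 1 has NULL course.

SQL:
SELECT a.student, b.title AS course
FROM enrollments a
LEFT JOIN courses b ON a.course_id = b.id

Result:
student | course     
--------+------------
Sam     | Economics  
Ivan    | NULL       
Alice   | Economics  
Carol   | Biology    
Helen   | Economics  
Dave    | Economics  
Grace   | Programming
Dana    | Biology    
Aaron   | Biology    


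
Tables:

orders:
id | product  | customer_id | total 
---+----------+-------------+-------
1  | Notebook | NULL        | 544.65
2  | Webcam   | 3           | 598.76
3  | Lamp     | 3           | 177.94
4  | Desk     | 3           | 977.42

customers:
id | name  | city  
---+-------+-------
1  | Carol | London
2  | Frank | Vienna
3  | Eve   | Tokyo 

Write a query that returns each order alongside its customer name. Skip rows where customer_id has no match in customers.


INNER JOIN keeps only orders rows whose customer_id matches an id in customers. Walk through each order:
  - order 1 (Notebook): customer_id=NULL, no match -> dropped
  - order 2 (Webcam): customer_id=3 -> matches Eve
  - order 3 (Lamp): customer_id=3 -> matches Eve
  - order 4 (Desk): customer_id=3 -> matches Eve
So 1 of 4 rows is dropped.

SQL:
SELECT a.product, b.name AS customer
FROM orders a
INNER JOIN customers b ON a.customer_id = b.id

Result:
product | customer
--------+---------
Webcam  | Eve     
Lamp    | Eve     
Desk    | Eve     


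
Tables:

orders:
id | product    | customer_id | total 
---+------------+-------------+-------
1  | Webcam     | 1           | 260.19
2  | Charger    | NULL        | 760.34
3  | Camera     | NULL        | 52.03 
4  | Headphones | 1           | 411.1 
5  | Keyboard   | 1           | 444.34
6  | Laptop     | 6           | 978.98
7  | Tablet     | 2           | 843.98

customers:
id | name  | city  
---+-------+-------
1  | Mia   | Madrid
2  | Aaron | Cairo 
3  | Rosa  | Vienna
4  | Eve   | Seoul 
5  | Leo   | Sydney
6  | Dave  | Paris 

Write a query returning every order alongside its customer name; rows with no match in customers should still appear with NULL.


LEFT JOIN keeps every row from orders (the left table); where customer_id has no match in customers, the customer columns become NULL. Walk through each order:
  - order 1 (Webcam): customer_id=1 -> matches Mia
  - order 2 (Charger): customer_id=NULL, no match -> kept with NULL
  - order 3 (Camera): customer_id=NULL, no match -> kept with NULL
  - order 4 (Headphones): customer_id=1 -> matches Mia
  - order 5 (Keyboard): customer_id=1 -> matches Mia
  - order 6 (Laptop): customer_id=6 -> matches Dave
  - order 7 (Tablet): customer_id=2 -> matches Aaron
All 7 rows appear; 2 have NULL customer.

SQL:
SELECT a.product, b.name AS customer
FROM orders a
LEFT JOIN customers b ON a.customer_id = b.id

Result:
product    | customer
-----------+---------
Webcam     | Mia     
Charger    | NULL    
Camera     | NULL    
Headphones | Mia     
Keyboard   | Mia     
Laptop     | Dave    
Tablet     | Aaron   


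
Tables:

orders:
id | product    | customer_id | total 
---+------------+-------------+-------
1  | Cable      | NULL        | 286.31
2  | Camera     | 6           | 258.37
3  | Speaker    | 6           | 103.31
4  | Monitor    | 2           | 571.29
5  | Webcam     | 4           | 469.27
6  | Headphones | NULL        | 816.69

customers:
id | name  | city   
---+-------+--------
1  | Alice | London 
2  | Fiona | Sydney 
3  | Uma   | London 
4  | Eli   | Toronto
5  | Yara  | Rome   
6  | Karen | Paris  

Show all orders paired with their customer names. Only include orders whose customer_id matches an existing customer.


INNER JOIN keeps only orders rows whose customer_id matches an id in customers. Walk through each order:
  - order 1 (Cable): customer_id=NULL, no match -> dropped
  - order 2 (Camera): customer_id=6 -> matches Karen
  - order 3 (Speaker): customer_id=6 -> matches Karen
  - order 4 (Monitor): customer_id=2 -> matches Fiona
  - order 5 (Webcam): customer_id=4 -> matches Eli
  - order 6 (Headphones): customer_id=NULL, no match -> dropped
So 2 of 6 rows are dropped.

SQL:
SELECT a.product, b.name AS customer
FROM orders a
INNER JOIN customers b ON a.customer_id = b.id

Result:
product | customer
--------+---------
Camera  | Karen   
Speaker | Karen   
Monitor | Fiona   
Webcam  | Eli     


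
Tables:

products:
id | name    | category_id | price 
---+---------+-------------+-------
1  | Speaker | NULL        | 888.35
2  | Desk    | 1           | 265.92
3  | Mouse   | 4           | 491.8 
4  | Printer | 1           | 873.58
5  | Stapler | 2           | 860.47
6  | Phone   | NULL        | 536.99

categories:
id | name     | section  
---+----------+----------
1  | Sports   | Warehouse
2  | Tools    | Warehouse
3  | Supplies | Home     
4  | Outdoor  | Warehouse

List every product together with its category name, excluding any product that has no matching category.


INNER JOIN keeps only products rows whose category_id matches an id in categories. Walk through each product:
  - product 1 (Speaker): category_id=NULL, no match -> dropped
  - product 2 (Desk): category_id=1 -> matches Sports
  - product 3 (Mouse): category_id=4 -> matches Outdoor
  - product 4 (Printer): category_id=1 -> matches Sports
  - product 5 (Stapler): category_id=2 -> matches Tools
  - product 6 (Phone): category_id=NULL, no match -> dropped
So 2 of 6 rows are dropped.

SQL:
SELECT a.name, b.name AS category
FROM products a
INNER JOIN categories b ON a.category_id = b.id

Result:
name    | category
--------+---------
Desk    | Sports  
Mouse   | Outdoor 
Printer | Sports  
Stapler | Tools   


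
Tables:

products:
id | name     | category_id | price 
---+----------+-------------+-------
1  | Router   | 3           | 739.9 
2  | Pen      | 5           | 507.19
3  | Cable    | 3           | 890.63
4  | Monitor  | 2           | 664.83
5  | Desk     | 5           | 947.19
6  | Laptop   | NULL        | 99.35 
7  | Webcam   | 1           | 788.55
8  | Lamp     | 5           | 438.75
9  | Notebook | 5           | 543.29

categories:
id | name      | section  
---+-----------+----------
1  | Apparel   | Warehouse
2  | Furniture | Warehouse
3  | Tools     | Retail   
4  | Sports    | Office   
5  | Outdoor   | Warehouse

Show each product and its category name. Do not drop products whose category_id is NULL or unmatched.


LEFT JOIN keeps every row from products (the left table); where category_id has no match in categories, the category columns become NULL. Walk through each product:
  - product 1 (Router): category_id=3 -> matches Tools
  - product 2 (Pen): category_id=5 -> matches Outdoor
  - product 3 (Cable): category_id=3 -> matches Tools
  - product 4 (Monitor): category_id=2 -> matches Furniture
  - product 5 (Desk): category_id=5 -> matches Outdoor
  - product 6 (Laptop): category_id=NULL, no match -> kept with NULL
  - product 7 (Webcam): category_id=1 -> matches Apparel
  - product 8 (Lamp): category_id=5 -> matches Outdoor
  - product 9 (Notebook): category_id=5 -> matches Outdoor
All 9 rows appear; 1 has NULL category.

SQL:
SELECT a.name, b.name AS category
FROM products a
LEFT JOIN categories b ON a.category_id = b.id

Result:
name     | category 
---------+----------
Router   | Tools    
Pen      | Outdoor  
Cable    | Tools    
Monitor  | Furniture
Desk     | Outdoor  
Laptop   | NULL     
Webcam   | Apparel  
Lamp     | Outdoor  
Notebook | Outdoor  


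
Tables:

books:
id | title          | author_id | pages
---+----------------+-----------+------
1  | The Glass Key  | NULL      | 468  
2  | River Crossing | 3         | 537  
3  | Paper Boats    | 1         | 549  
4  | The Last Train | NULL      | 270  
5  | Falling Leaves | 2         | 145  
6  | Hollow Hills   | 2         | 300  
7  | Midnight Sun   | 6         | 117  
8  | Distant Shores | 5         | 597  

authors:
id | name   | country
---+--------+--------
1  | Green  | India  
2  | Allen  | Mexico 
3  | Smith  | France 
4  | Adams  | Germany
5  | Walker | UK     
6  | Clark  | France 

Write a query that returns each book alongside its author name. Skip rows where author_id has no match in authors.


INNER JOIN keeps only books rows whose author_id matches an id in authors. Walk through each book:
  - book 1 (The Glass Key): author_id=NULL, no match -> dropped
  - book 2 (River Crossing): author_id=3 -> matches Smith
  - book 3 (Paper Boats): author_id=1 -> matches Green
  - book 4 (The Last Train): author_id=NULL, no match -> dropped
  - book 5 (Falling Leaves): author_id=2 -> matches Allen
  - book 6 (Hollow Hills): author_id=2 -> matches Allen
  - book 7 (Midnight Sun): author_id=6 -> matches Clark
  - book 8 (Distant Shores): author_id=5 -> matches Walker
So 2 of 8 rows are dropped.

SQL:
SELECT a.title, b.name AS author
FROM books a
INNER JOIN authors b ON a.author_id = b.id

Result:
title          | author
---------------+-------
River Crossing | Smith 
Paper Boats    | Green 
Falling Leaves | Allen 
Hollow Hills   | Allen 
Midnight Sun   | Clark 
Distant Shores | Walker


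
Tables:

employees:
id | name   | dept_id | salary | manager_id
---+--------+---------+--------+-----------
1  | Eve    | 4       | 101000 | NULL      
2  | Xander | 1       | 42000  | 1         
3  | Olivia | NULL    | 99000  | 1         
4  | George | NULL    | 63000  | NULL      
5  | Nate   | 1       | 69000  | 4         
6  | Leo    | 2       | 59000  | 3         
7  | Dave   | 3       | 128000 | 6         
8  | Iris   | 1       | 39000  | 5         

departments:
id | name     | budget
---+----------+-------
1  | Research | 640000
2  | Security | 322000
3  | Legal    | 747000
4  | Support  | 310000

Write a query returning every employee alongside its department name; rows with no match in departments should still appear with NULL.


LEFT JOIN keeps every row from employees (the left table); where dept_id has no match in departments, the department columns become NULL. Walk through each employee:
  - employee 1 (Eve): dept_id=4 -> matches Support
  - employee 2 (Xander): dept_id=1 -> matches Research
  - employee 3 (Olivia): dept_id=NULL, no match -> kept with NULL
  - employee 4 (George): dept_id=NULL, no match -> kept with NULL
  - employee 5 (Nate): dept_id=1 -> matches Research
  - employee 6 (Leo): dept_id=2 -> matches Security
  - employee 7 (Dave): dept_id=3 -> matches Legal
  - employee 8 (Iris): dept_id=1 -> matches Research
All 8 rows appear; 2 have NULL department.

SQL:
SELECT a.name, b.name AS department
FROM employees a
LEFT JOIN departments b ON a.dept_id = b.id

Result:
name   | department
-------+-----------
Eve    | Support   
Xander | Research  
Olivia | NULL      
George | NULL      
Nate   | Research  
Leo    | Security  
Dave   | Legal     
Iris   | Research  


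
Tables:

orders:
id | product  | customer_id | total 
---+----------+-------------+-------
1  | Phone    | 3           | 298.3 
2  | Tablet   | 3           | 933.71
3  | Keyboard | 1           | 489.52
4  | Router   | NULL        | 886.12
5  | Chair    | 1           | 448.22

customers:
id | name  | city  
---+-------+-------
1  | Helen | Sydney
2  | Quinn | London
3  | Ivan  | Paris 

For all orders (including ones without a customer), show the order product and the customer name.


LEFT JOIN keeps every row from orders (the left table); where customer_id has no match in customers, the customer columns become NULL. Walk through each order:
  - order 1 (Phone): customer_id=3 -> matches Ivan
  - order 2 (Tablet): customer_id=3 -> matches Ivan
  - order 3 (Keyboard): customer_id=1 -> matches Helen
  - order 4 (Router): customer_id=NULL, no match -> kept with NULL
  - order 5 (Chair): customer_id=1 -> matches Helen
All 5 rows appear; 1 has NULL customer.

SQL:
SELECT a.product, b.name AS customer
FROM orders a
LEFT JOIN customers b ON a.customer_id = b.id

Result:
product  | customer
---------+---------
Phone    | Ivan    
Tablet   | Ivan    
Keyboard | Helen   
Router   | NULL    
Chair    | Helen   


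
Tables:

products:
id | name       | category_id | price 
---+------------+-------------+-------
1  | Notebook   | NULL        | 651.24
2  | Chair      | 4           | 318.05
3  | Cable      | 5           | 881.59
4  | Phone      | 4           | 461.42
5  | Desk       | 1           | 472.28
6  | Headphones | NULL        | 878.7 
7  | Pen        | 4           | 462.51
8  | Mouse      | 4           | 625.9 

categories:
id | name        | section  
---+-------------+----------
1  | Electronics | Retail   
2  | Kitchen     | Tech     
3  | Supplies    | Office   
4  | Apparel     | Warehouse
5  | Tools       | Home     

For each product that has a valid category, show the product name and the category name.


INNER JOIN keeps only products rows whose category_id matches an id in categories. Walk through each product:
  - product 1 (Notebook): category_id=NULL, no match -> dropped
  - product 2 (Chair): category_id=4 -> matches Apparel
  - product 3 (Cable): category_id=5 -> matches Tools
  - product 4 (Phone): category_id=4 -> matches Apparel
  - product 5 (Desk): category_id=1 -> matches Electronics
  - product 6 (Headphones): category_id=NULL, no match -> dropped
  - product 7 (Pen): category_id=4 -> matches Apparel
  - product 8 (Mouse): category_id=4 -> matches Apparel
So 2 of 8 rows are dropped.

SQL:
SELECT a.name, b.name AS category
FROM products a
INNER JOIN categories b ON a.category_id = b.id

Result:
name  | category   
------+------------
Chair | Apparel    
Cable | Tools      
Phone | Apparel    
Desk  | Electronics
Pen   | Apparel    
Mouse | Apparel    


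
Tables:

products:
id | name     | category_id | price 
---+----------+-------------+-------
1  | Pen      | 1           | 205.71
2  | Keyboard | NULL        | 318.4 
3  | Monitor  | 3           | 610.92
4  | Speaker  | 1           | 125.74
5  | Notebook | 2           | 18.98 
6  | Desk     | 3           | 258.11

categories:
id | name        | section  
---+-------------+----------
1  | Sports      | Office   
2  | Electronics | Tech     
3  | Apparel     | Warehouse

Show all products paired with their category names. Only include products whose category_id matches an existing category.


INNER JOIN keeps only products rows whose category_id matches an id in categories. Walk through each product:
  - product 1 (Pen): category_id=1 -> matches Sports
  - product 2 (Keyboard): category_id=NULL, no match -> dropped
  - product 3 (Monitor): category_id=3 -> matches Apparel
  - product 4 (Speaker): category_id=1 -> matches Sports
  - product 5 (Notebook): category_id=2 -> matches Electronics
  - product 6 (Desk): category_id=3 -> matches Apparel
So 1 of 6 rows is dropped.

SQL:
SELECT a.name, b.name AS category
FROM products a
INNER JOIN categories b ON a.category_id = b.id

Result:
name     | category   
---------+------------
Pen      | Sports     
Monitor  | Apparel    
Speaker  | Sports     
Notebook | Electronics
Desk     | Apparel    


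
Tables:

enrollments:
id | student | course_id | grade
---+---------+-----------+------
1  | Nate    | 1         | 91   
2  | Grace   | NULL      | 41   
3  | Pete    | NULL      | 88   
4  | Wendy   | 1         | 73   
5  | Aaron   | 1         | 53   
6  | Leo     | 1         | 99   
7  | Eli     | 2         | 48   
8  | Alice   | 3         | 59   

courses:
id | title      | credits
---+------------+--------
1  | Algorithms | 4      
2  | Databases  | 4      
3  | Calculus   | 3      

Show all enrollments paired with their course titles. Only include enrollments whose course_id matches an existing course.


INNER JOIN keeps only enrollments rows whose course_id matches an id in courses. Walk through each enrollment:
  - enrollment 1 (Nate): course_id=1 -> matches Algorithms
  - enrollment 2 (Grace): course_id=NULL, no match -> dropped
  - enrollment 3 (Pete): course_id=NULL, no match -> dropped
  - enrollment 4 (Wendy): course_id=1 -> matches Algorithms
  - enrollment 5 (Aaron): course_id=1 -> matches Algorithms
  - enrollment 6 (Leo): course_id=1 -> matches Algorithms
  - enrollment 7 (Eli): course_id=2 -> matches Databases
  - enrollment 8 (Alice): course_id=3 -> matches Calculus
So 2 of 8 rows are dropped.

SQL:
SELECT a.student, b.title AS course
FROM enrollments a
INNER JOIN courses b ON a.course_id = b.id

Result:
student | course    
--------+-----------
Nate    | Algorithms
Wendy   | Algorithms
Aaron   | Algorithms
Leo     | Algorithms
Eli     | Databases 
Alice   | Calculus  


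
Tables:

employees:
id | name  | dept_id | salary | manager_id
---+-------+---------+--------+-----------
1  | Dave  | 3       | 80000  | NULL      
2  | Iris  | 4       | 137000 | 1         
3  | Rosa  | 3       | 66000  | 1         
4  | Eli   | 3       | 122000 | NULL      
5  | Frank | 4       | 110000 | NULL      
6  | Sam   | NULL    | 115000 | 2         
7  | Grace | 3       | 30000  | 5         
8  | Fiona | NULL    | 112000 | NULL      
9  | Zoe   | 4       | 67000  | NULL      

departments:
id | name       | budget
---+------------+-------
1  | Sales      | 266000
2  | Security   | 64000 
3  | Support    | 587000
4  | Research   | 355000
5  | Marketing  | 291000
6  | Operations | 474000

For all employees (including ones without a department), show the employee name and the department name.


LEFT JOIN keeps every row from employees (the left table); where dept_id has no match in departments, the department columns become NULL. Walk through each employee:
  - employee 1 (Dave): dept_id=3 -> matches Support
  - employee 2 (Iris): dept_id=4 -> matches Research
  - employee 3 (Rosa): dept_id=3 -> matches Support
  - employee 4 (Eli): dept_id=3 -> matches Support
  - employee 5 (Frank): dept_id=4 -> matches Research
  - employee 6 (Sam): dept_id=NULL, no match -> kept with NULL
  - employee 7 (Grace): dept_id=3 -> matches Support
  - employee 8 (Fiona): dept_id=NULL, no match -> kept with NULL
  - employee 9 (Zoe): dept_id=4 -> matches Research
All 9 rows appear; 2 have NULL department.

SQL:
SELECT a.name, b.name AS department
FROM employees a
LEFT JOIN departments b ON a.dept_id = b.id

Result:
name  | department
------+-----------
Dave  | Support   
Iris  | Research  
Rosa  | Support   
Eli   | Support   
Frank | Research  
Sam   | NULL      
Grace | Support   
Fiona | NULL      
Zoe   | Research  


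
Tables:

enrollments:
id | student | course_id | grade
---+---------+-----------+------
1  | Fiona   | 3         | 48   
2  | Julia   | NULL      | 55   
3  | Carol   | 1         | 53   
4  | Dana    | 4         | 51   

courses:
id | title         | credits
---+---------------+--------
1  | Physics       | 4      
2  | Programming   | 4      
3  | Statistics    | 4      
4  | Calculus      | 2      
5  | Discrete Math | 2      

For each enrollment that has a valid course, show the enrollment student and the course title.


INNER JOIN keeps only enrollments rows whose course_id matches an id in courses. Walk through each enrollment:
  - enrollment 1 (Fiona): course_id=3 -> matches Statistics
  - enrollment 2 (Julia): course_id=NULL, no match -> dropped
  - enrollment 3 (Carol): course_id=1 -> matches Physics
  - enrollment 4 (Dana): course_id=4 -> matches Calculus
So 1 of 4 rows is dropped.

SQL:
SELECT a.student, b.title AS course
FROM enrollments a
INNER JOIN courses b ON a.course_id = b.id

Result:
student | course    
--------+-----------
Fiona   | Statistics
Carol   | Physics   
Dana    | Calculus  
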